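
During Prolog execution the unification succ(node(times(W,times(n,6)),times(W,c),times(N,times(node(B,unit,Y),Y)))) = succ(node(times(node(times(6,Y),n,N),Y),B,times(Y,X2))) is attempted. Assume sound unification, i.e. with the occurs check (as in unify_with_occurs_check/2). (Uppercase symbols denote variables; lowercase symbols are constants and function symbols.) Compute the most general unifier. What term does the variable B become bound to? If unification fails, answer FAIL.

times(node(times(6,times(n,6)),n,times(n,6)),c)

Decompose succ/1: node(times(W,times(n,6)),times(W,c),times(N,times(node(B,unit,Y),Y))) = node(times(node(times(6,Y),n,N),Y),B,times(Y,X2)).
Decompose node/3: times(W,times(n,6)) = times(node(times(6,Y),n,N),Y),  times(W,c) = B,  times(N,times(node(B,unit,Y),Y)) = times(Y,X2).
Decompose times/2: W = node(times(6,Y),n,N),  times(n,6) = Y.
Bind W := node(times(6,Y),n,N); substituting into the one remaining equation that mentions W gives: times(node(times(6,Y),n,N),c) = B.
Bind Y := times(n,6); substituting into the remaining equations gives: times(node(times(6,times(n,6)),n,N),c) = B,  times(N,times(node(B,unit,times(n,6)),times(n,6))) = times(times(n,6),X2). Substituting into the earlier binding gives W := node(times(6,times(n,6)),n,N).
Bind B := times(node(times(6,times(n,6)),n,N),c); substituting into the remaining equation gives: times(N,times(node(times(node(times(6,times(n,6)),n,N),c),unit,times(n,6)),times(n,6))) = times(times(n,6),X2).
Decompose times/2: N = times(n,6),  times(node(times(node(times(6,times(n,6)),n,N),c),unit,times(n,6)),times(n,6)) = X2.
Bind N := times(n,6); substituting into the remaining equation gives: times(node(times(node(times(6,times(n,6)),n,times(n,6)),c),unit,times(n,6)),times(n,6)) = X2. Substituting into the earlier bindings gives W := node(times(6,times(n,6)),n,times(n,6)), B := times(node(times(6,times(n,6)),n,times(n,6)),c).
Bind X2 := times(node(times(node(times(6,times(n,6)),n,times(n,6)),c),unit,times(n,6)),times(n,6)).
MGU = { W ↦ node(times(6,times(n,6)),n,times(n,6)), Y ↦ times(n,6), B ↦ times(node(times(6,times(n,6)),n,times(n,6)),c), N ↦ times(n,6), X2 ↦ times(node(times(node(times(6,times(n,6)),n,times(n,6)),c),unit,times(n,6)),times(n,6)) }, so B ↦ times(node(times(6,times(n,6)),n,times(n,6)),c).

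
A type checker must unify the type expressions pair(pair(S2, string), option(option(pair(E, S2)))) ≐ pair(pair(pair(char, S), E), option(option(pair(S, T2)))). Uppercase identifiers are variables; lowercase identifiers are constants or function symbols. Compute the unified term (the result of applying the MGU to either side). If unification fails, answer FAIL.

pair(pair(pair(char, string), string), option(option(pair(string, pair(char, string)))))

Decompose pair/2: pair(S2, string) ≐ pair(pair(char, S), E),  option(option(pair(E, S2))) ≐ option(option(pair(S, T2))).
Decompose pair/2: S2 ≐ pair(char, S),  string ≐ E.
Bind S2 := pair(char, S); substituting into the one remaining equation that mentions S2 gives: option(option(pair(E, pair(char, S)))) ≐ option(option(pair(S, T2))).
Bind E := string; substituting into the remaining equation gives: option(option(pair(string, pair(char, S)))) ≐ option(option(pair(S, T2))).
Decompose option/1: option(pair(string, pair(char, S))) ≐ option(pair(S, T2)).
Decompose option/1: pair(string, pair(char, S)) ≐ pair(S, T2).
Decompose pair/2: string ≐ S,  pair(char, S) ≐ T2.
Bind S := string; substituting into the remaining equation gives: pair(char, string) ≐ T2. Substituting into the earlier binding gives S2 := pair(char, string).
Bind T2 := pair(char, string).
Applying the MGU to either side gives pair(pair(pair(char, string), string), option(option(pair(string, pair(char, string))))).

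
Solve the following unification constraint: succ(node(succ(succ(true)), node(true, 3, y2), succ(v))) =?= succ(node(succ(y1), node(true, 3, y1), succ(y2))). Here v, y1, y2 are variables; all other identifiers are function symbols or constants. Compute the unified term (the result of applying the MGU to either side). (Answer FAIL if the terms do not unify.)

Decompose succ/1: node(succ(succ(true)), node(true, 3, y2), succ(v)) =?= node(succ(y1), node(true, 3, y1), succ(y2)).
Decompose node/3: succ(succ(true)) =?= succ(y1),  node(true, 3, y2) =?= node(true, 3, y1),  succ(v) =?= succ(y2).
Decompose succ/1: succ(true) =?= y1.
Bind y1 := succ(true); substituting into the one remaining equation that mentions y1 gives: node(true, 3, y2) =?= node(true, 3, succ(true)).
Decompose node/3: true =?= true,  3 =?= 3,  y2 =?= succ(true).
Delete trivial equation true =?= true.
Delete trivial equation 3 =?= 3.
Bind y2 := succ(true); substituting into the remaining equation gives: succ(v) =?= succ(succ(true)).
Decompose succ/1: v =?= succ(true).
Bind v := succ(true).
Applying the MGU to either side gives succ(node(succ(succ(true)), node(true, 3, succ(true)), succ(succ(true)))).

succ(node(succ(succ(true)), node(true, 3, succ(true)), succ(succ(true))))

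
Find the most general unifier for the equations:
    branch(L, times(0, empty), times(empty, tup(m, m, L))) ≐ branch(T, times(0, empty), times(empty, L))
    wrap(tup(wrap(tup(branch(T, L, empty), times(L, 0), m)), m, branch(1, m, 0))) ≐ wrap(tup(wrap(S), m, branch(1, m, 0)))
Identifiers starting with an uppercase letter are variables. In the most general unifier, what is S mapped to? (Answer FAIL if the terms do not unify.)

FAIL

Decompose branch/3: L ≐ T,  times(0, empty) ≐ times(0, empty),  times(empty, tup(m, m, L)) ≐ times(empty, L).
Bind L := T; substituting into the 2 remaining equations that mention L gives: times(empty, tup(m, m, T)) ≐ times(empty, T),  wrap(tup(wrap(tup(branch(T, T, empty), times(T, 0), m)), m, branch(1, m, 0))) ≐ wrap(tup(wrap(S), m, branch(1, m, 0))).
Delete trivial equation times(0, empty) ≐ times(0, empty).
Decompose times/2: empty ≐ empty,  tup(m, m, T) ≐ T.
Delete trivial equation empty ≐ empty.
Occurs check fails: T occurs in tup(m, m, T); the equation T ≐ tup(m, m, T) has no finite solution.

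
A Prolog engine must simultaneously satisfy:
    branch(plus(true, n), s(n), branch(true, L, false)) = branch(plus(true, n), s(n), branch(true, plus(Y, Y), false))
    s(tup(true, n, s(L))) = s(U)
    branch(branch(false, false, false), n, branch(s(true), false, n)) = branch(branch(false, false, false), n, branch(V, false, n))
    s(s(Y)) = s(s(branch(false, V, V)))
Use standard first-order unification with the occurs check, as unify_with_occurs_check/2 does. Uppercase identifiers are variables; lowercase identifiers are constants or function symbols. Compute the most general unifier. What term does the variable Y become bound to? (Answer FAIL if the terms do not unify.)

branch(false, s(true), s(true))

Decompose branch/3: plus(true, n) = plus(true, n),  s(n) = s(n),  branch(true, L, false) = branch(true, plus(Y, Y), false).
Delete trivial equation plus(true, n) = plus(true, n).
Delete trivial equation s(n) = s(n).
Decompose branch/3: true = true,  L = plus(Y, Y),  false = false.
Delete trivial equation true = true.
Bind L := plus(Y, Y); substituting into the one remaining equation that mentions L gives: s(tup(true, n, s(plus(Y, Y)))) = s(U).
Delete trivial equation false = false.
Decompose s/1: tup(true, n, s(plus(Y, Y))) = U.
Bind U := tup(true, n, s(plus(Y, Y))); no other remaining equation mentions U.
Decompose branch/3: branch(false, false, false) = branch(false, false, false),  n = n,  branch(s(true), false, n) = branch(V, false, n).
Delete trivial equation branch(false, false, false) = branch(false, false, false).
Delete trivial equation n = n.
Decompose branch/3: s(true) = V,  false = false,  n = n.
Bind V := s(true); substituting into the one remaining equation that mentions V gives: s(s(Y)) = s(s(branch(false, s(true), s(true)))).
Delete trivial equation false = false.
Delete trivial equation n = n.
Decompose s/1: s(Y) = s(branch(false, s(true), s(true))).
Decompose s/1: Y = branch(false, s(true), s(true)).
Bind Y := branch(false, s(true), s(true)). Substituting into the earlier bindings gives L := plus(branch(false, s(true), s(true)), branch(false, s(true), s(true))), U := tup(true, n, s(plus(branch(false, s(true), s(true)), branch(false, s(true), s(true))))).
MGU = { L ↦ plus(branch(false, s(true), s(true)), branch(false, s(true), s(true))), U ↦ tup(true, n, s(plus(branch(false, s(true), s(true)), branch(false, s(true), s(true))))), V ↦ s(true), Y ↦ branch(false, s(true), s(true)) }, so Y ↦ branch(false, s(true), s(true)).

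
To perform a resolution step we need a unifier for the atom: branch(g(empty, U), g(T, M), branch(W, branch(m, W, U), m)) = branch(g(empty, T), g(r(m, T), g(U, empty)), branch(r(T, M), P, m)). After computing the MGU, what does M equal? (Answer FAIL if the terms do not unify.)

Decompose branch/3: g(empty, U) = g(empty, T),  g(T, M) = g(r(m, T), g(U, empty)),  branch(W, branch(m, W, U), m) = branch(r(T, M), P, m).
Decompose g/2: empty = empty,  U = T.
Delete trivial equation empty = empty.
Bind U := T; substituting into the remaining equations gives: g(T, M) = g(r(m, T), g(T, empty)),  branch(W, branch(m, W, T), m) = branch(r(T, M), P, m).
Decompose g/2: T = r(m, T),  M = g(T, empty).
Occurs check fails: T occurs in r(m, T); the equation T = r(m, T) has no finite solution.

FAIL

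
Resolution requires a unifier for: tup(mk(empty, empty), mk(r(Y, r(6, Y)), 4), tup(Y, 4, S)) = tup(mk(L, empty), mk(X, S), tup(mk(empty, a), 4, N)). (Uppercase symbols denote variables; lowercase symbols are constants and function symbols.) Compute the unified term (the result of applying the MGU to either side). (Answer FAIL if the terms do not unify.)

Decompose tup/3: mk(empty, empty) = mk(L, empty),  mk(r(Y, r(6, Y)), 4) = mk(X, S),  tup(Y, 4, S) = tup(mk(empty, a), 4, N).
Decompose mk/2: empty = L,  empty = empty.
Bind L := empty; no other remaining equation mentions L.
Delete trivial equation empty = empty.
Decompose mk/2: r(Y, r(6, Y)) = X,  4 = S.
Bind X := r(Y, r(6, Y)); no other remaining equation mentions X.
Bind S := 4; substituting into the remaining equation gives: tup(Y, 4, 4) = tup(mk(empty, a), 4, N).
Decompose tup/3: Y = mk(empty, a),  4 = 4,  4 = N.
Bind Y := mk(empty, a); no other remaining equation mentions Y. Substituting into the earlier binding gives X := r(mk(empty, a), r(6, mk(empty, a))).
Delete trivial equation 4 = 4.
Bind N := 4.
Applying the MGU to either side gives tup(mk(empty, empty), mk(r(mk(empty, a), r(6, mk(empty, a))), 4), tup(mk(empty, a), 4, 4)).

tup(mk(empty, empty), mk(r(mk(empty, a), r(6, mk(empty, a))), 4), tup(mk(empty, a), 4, 4))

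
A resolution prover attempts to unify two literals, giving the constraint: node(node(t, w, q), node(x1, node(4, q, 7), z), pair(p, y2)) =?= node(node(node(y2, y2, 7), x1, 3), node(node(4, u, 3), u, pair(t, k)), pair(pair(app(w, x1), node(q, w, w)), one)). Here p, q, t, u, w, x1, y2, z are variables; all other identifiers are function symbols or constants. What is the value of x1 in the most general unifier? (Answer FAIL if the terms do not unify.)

Decompose node/3: node(t, w, q) =?= node(node(y2, y2, 7), x1, 3),  node(x1, node(4, q, 7), z) =?= node(node(4, u, 3), u, pair(t, k)),  pair(p, y2) =?= pair(pair(app(w, x1), node(q, w, w)), one).
Decompose node/3: t =?= node(y2, y2, 7),  w =?= x1,  q =?= 3.
Bind t := node(y2, y2, 7); substituting into the one remaining equation that mentions t gives: node(x1, node(4, q, 7), z) =?= node(node(4, u, 3), u, pair(node(y2, y2, 7), k)).
Bind w := x1; substituting into the one remaining equation that mentions w gives: pair(p, y2) =?= pair(pair(app(x1, x1), node(q, x1, x1)), one).
Bind q := 3; substituting into the remaining equations gives: node(x1, node(4, 3, 7), z) =?= node(node(4, u, 3), u, pair(node(y2, y2, 7), k)),  pair(p, y2) =?= pair(pair(app(x1, x1), node(3, x1, x1)), one).
Decompose node/3: x1 =?= node(4, u, 3),  node(4, 3, 7) =?= u,  z =?= pair(node(y2, y2, 7), k).
Bind x1 := node(4, u, 3); substituting into the one remaining equation that mentions x1 gives: pair(p, y2) =?= pair(pair(app(node(4, u, 3), node(4, u, 3)), node(3, node(4, u, 3), node(4, u, 3))), one). Substituting into the earlier binding gives w := node(4, u, 3).
Bind u := node(4, 3, 7); substituting into the one remaining equation that mentions u gives: pair(p, y2) =?= pair(pair(app(node(4, node(4, 3, 7), 3), node(4, node(4, 3, 7), 3)), node(3, node(4, node(4, 3, 7), 3), node(4, node(4, 3, 7), 3))), one). Substituting into the earlier bindings gives w := node(4, node(4, 3, 7), 3), x1 := node(4, node(4, 3, 7), 3).
Bind z := pair(node(y2, y2, 7), k); no other remaining equation mentions z.
Decompose pair/2: p =?= pair(app(node(4, node(4, 3, 7), 3), node(4, node(4, 3, 7), 3)), node(3, node(4, node(4, 3, 7), 3), node(4, node(4, 3, 7), 3))),  y2 =?= one.
Bind p := pair(app(node(4, node(4, 3, 7), 3), node(4, node(4, 3, 7), 3)), node(3, node(4, node(4, 3, 7), 3), node(4, node(4, 3, 7), 3))); no other remaining equation mentions p.
Bind y2 := one. Substituting into the earlier bindings gives t := node(one, one, 7), z := pair(node(one, one, 7), k).
MGU = { t -> node(one, one, 7), w -> node(4, node(4, 3, 7), 3), q -> 3, x1 -> node(4, node(4, 3, 7), 3), u -> node(4, 3, 7), z -> pair(node(one, one, 7), k), p -> pair(app(node(4, node(4, 3, 7), 3), node(4, node(4, 3, 7), 3)), node(3, node(4, node(4, 3, 7), 3), node(4, node(4, 3, 7), 3))), y2 -> one }, so x1 -> node(4, node(4, 3, 7), 3).

node(4, node(4, 3, 7), 3)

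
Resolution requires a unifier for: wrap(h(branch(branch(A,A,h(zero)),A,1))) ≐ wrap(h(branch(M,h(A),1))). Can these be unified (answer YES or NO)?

Decompose wrap/1: h(branch(branch(A,A,h(zero)),A,1)) ≐ h(branch(M,h(A),1)).
Decompose h/1: branch(branch(A,A,h(zero)),A,1) ≐ branch(M,h(A),1).
Decompose branch/3: branch(A,A,h(zero)) ≐ M,  A ≐ h(A),  1 ≐ 1.
Bind M := branch(A,A,h(zero)); no other remaining equation mentions M.
Occurs check fails: A occurs in h(A); the equation A ≐ h(A) has no finite solution.

NO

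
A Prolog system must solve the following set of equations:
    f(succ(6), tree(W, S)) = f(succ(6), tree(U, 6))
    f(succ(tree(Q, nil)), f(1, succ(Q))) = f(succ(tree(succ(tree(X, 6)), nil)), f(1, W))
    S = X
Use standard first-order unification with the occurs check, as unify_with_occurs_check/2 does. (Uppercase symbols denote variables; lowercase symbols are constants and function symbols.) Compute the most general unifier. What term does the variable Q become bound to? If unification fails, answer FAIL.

Decompose f/2: succ(6) = succ(6),  tree(W, S) = tree(U, 6).
Delete trivial equation succ(6) = succ(6).
Decompose tree/2: W = U,  S = 6.
Bind W := U; substituting into the one remaining equation that mentions W gives: f(succ(tree(Q, nil)), f(1, succ(Q))) = f(succ(tree(succ(tree(X, 6)), nil)), f(1, U)).
Bind S := 6; substituting into the one remaining equation that mentions S gives: 6 = X.
Decompose f/2: succ(tree(Q, nil)) = succ(tree(succ(tree(X, 6)), nil)),  f(1, succ(Q)) = f(1, U).
Decompose succ/1: tree(Q, nil) = tree(succ(tree(X, 6)), nil).
Decompose tree/2: Q = succ(tree(X, 6)),  nil = nil.
Bind Q := succ(tree(X, 6)); substituting into the one remaining equation that mentions Q gives: f(1, succ(succ(tree(X, 6)))) = f(1, U).
Delete trivial equation nil = nil.
Decompose f/2: 1 = 1,  succ(succ(tree(X, 6))) = U.
Delete trivial equation 1 = 1.
Bind U := succ(succ(tree(X, 6))); no other remaining equation mentions U. Substituting into the earlier binding gives W := succ(succ(tree(X, 6))).
Bind X := 6. Substituting into the earlier bindings gives W := succ(succ(tree(6, 6))), Q := succ(tree(6, 6)), U := succ(succ(tree(6, 6))).
MGU = { W = succ(succ(tree(6, 6))), S = 6, Q = succ(tree(6, 6)), U = succ(succ(tree(6, 6))), X = 6 }, so Q = succ(tree(6, 6)).

succ(tree(6, 6))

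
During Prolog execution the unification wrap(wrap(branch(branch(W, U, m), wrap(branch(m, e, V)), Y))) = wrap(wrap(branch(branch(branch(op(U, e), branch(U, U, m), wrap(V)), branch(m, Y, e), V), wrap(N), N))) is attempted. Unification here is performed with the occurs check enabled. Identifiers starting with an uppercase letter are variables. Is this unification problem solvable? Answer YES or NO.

Decompose wrap/1: wrap(branch(branch(W, U, m), wrap(branch(m, e, V)), Y)) = wrap(branch(branch(branch(op(U, e), branch(U, U, m), wrap(V)), branch(m, Y, e), V), wrap(N), N)).
Decompose wrap/1: branch(branch(W, U, m), wrap(branch(m, e, V)), Y) = branch(branch(branch(op(U, e), branch(U, U, m), wrap(V)), branch(m, Y, e), V), wrap(N), N).
Decompose branch/3: branch(W, U, m) = branch(branch(op(U, e), branch(U, U, m), wrap(V)), branch(m, Y, e), V),  wrap(branch(m, e, V)) = wrap(N),  Y = N.
Decompose branch/3: W = branch(op(U, e), branch(U, U, m), wrap(V)),  U = branch(m, Y, e),  m = V.
Bind W := branch(op(U, e), branch(U, U, m), wrap(V)); no other remaining equation mentions W.
Bind U := branch(m, Y, e); no other remaining equation mentions U. Substituting into the earlier binding gives W := branch(op(branch(m, Y, e), e), branch(branch(m, Y, e), branch(m, Y, e), m), wrap(V)).
Bind V := m; substituting into the one remaining equation that mentions V gives: wrap(branch(m, e, m)) = wrap(N). Substituting into the earlier binding gives W := branch(op(branch(m, Y, e), e), branch(branch(m, Y, e), branch(m, Y, e), m), wrap(m)).
Decompose wrap/1: branch(m, e, m) = N.
Bind N := branch(m, e, m); substituting into the remaining equation gives: Y = branch(m, e, m).
Bind Y := branch(m, e, m). Substituting into the earlier bindings gives W := branch(op(branch(m, branch(m, e, m), e), e), branch(branch(m, branch(m, e, m), e), branch(m, branch(m, e, m), e), m), wrap(m)), U := branch(m, branch(m, e, m), e).
No equations remain and no clash or occurs-check failure arose, so a unifier exists.

YES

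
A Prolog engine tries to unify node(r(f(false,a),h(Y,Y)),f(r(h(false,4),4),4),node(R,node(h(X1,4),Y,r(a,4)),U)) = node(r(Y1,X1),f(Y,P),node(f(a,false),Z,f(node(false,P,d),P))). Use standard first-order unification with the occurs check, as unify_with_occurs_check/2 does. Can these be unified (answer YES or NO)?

YES

Decompose node/3: r(f(false,a),h(Y,Y)) = r(Y1,X1),  f(r(h(false,4),4),4) = f(Y,P),  node(R,node(h(X1,4),Y,r(a,4)),U) = node(f(a,false),Z,f(node(false,P,d),P)).
Decompose r/2: f(false,a) = Y1,  h(Y,Y) = X1.
Bind Y1 := f(false,a); no other remaining equation mentions Y1.
Bind X1 := h(Y,Y); substituting into the one remaining equation that mentions X1 gives: node(R,node(h(h(Y,Y),4),Y,r(a,4)),U) = node(f(a,false),Z,f(node(false,P,d),P)).
Decompose f/2: r(h(false,4),4) = Y,  4 = P.
Bind Y := r(h(false,4),4); substituting into the one remaining equation that mentions Y gives: node(R,node(h(h(r(h(false,4),4),r(h(false,4),4)),4),r(h(false,4),4),r(a,4)),U) = node(f(a,false),Z,f(node(false,P,d),P)). Substituting into the earlier binding gives X1 := h(r(h(false,4),4),r(h(false,4),4)).
Bind P := 4; substituting into the remaining equation gives: node(R,node(h(h(r(h(false,4),4),r(h(false,4),4)),4),r(h(false,4),4),r(a,4)),U) = node(f(a,false),Z,f(node(false,4,d),4)).
Decompose node/3: R = f(a,false),  node(h(h(r(h(false,4),4),r(h(false,4),4)),4),r(h(false,4),4),r(a,4)) = Z,  U = f(node(false,4,d),4).
Bind R := f(a,false); no other remaining equation mentions R.
Bind Z := node(h(h(r(h(false,4),4),r(h(false,4),4)),4),r(h(false,4),4),r(a,4)); no other remaining equation mentions Z.
Bind U := f(node(false,4,d),4).
No equations remain and no clash or occurs-check failure arose, so a unifier exists.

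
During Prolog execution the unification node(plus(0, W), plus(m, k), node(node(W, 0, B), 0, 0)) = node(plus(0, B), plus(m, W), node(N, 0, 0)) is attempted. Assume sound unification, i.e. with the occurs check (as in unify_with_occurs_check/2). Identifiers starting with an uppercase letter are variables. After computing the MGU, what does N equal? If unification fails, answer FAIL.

node(k, 0, k)

Decompose node/3: plus(0, W) = plus(0, B),  plus(m, k) = plus(m, W),  node(node(W, 0, B), 0, 0) = node(N, 0, 0).
Decompose plus/2: 0 = 0,  W = B.
Delete trivial equation 0 = 0.
Bind W := B; substituting into the remaining equations gives: plus(m, k) = plus(m, B),  node(node(B, 0, B), 0, 0) = node(N, 0, 0).
Decompose plus/2: m = m,  k = B.
Delete trivial equation m = m.
Bind B := k; substituting into the remaining equation gives: node(node(k, 0, k), 0, 0) = node(N, 0, 0). Substituting into the earlier binding gives W := k.
Decompose node/3: node(k, 0, k) = N,  0 = 0,  0 = 0.
Bind N := node(k, 0, k); no other remaining equation mentions N.
Delete trivial equation 0 = 0.
Delete trivial equation 0 = 0.
MGU = { W = k, B = k, N = node(k, 0, k) }, so N = node(k, 0, k).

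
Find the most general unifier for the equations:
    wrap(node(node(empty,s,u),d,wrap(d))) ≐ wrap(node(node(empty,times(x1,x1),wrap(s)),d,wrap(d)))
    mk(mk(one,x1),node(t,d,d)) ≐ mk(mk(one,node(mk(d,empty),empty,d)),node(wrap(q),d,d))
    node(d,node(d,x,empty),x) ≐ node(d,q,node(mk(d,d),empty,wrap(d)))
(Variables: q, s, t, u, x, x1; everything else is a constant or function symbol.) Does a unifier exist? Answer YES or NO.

Decompose wrap/1: node(node(empty,s,u),d,wrap(d)) ≐ node(node(empty,times(x1,x1),wrap(s)),d,wrap(d)).
Decompose node/3: node(empty,s,u) ≐ node(empty,times(x1,x1),wrap(s)),  d ≐ d,  wrap(d) ≐ wrap(d).
Decompose node/3: empty ≐ empty,  s ≐ times(x1,x1),  u ≐ wrap(s).
Delete trivial equation empty ≐ empty.
Bind s := times(x1,x1); substituting into the one remaining equation that mentions s gives: u ≐ wrap(times(x1,x1)).
Bind u := wrap(times(x1,x1)); no other remaining equation mentions u.
Delete trivial equation d ≐ d.
Delete trivial equation wrap(d) ≐ wrap(d).
Decompose mk/2: mk(one,x1) ≐ mk(one,node(mk(d,empty),empty,d)),  node(t,d,d) ≐ node(wrap(q),d,d).
Decompose mk/2: one ≐ one,  x1 ≐ node(mk(d,empty),empty,d).
Delete trivial equation one ≐ one.
Bind x1 := node(mk(d,empty),empty,d); no other remaining equation mentions x1. Substituting into the earlier bindings gives s := times(node(mk(d,empty),empty,d),node(mk(d,empty),empty,d)), u := wrap(times(node(mk(d,empty),empty,d),node(mk(d,empty),empty,d))).
Decompose node/3: t ≐ wrap(q),  d ≐ d,  d ≐ d.
Bind t := wrap(q); no other remaining equation mentions t.
Delete trivial equation d ≐ d.
Delete trivial equation d ≐ d.
Decompose node/3: d ≐ d,  node(d,x,empty) ≐ q,  x ≐ node(mk(d,d),empty,wrap(d)).
Delete trivial equation d ≐ d.
Bind q := node(d,x,empty); no other remaining equation mentions q. Substituting into the earlier binding gives t := wrap(node(d,x,empty)).
Bind x := node(mk(d,d),empty,wrap(d)). Substituting into the earlier bindings gives t := wrap(node(d,node(mk(d,d),empty,wrap(d)),empty)), q := node(d,node(mk(d,d),empty,wrap(d)),empty).
No equations remain and no clash or occurs-check failure arose, so a unifier exists.

YES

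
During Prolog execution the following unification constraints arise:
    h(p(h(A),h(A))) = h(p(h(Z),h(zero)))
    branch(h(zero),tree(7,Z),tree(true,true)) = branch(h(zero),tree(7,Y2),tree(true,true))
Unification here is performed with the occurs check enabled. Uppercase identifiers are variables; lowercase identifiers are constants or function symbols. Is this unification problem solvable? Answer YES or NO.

Decompose h/1: p(h(A),h(A)) = p(h(Z),h(zero)).
Decompose p/2: h(A) = h(Z),  h(A) = h(zero).
Decompose h/1: A = Z.
Bind A := Z; substituting into the one remaining equation that mentions A gives: h(Z) = h(zero).
Decompose h/1: Z = zero.
Bind Z := zero; substituting into the remaining equation gives: branch(h(zero),tree(7,zero),tree(true,true)) = branch(h(zero),tree(7,Y2),tree(true,true)). Substituting into the earlier binding gives A := zero.
Decompose branch/3: h(zero) = h(zero),  tree(7,zero) = tree(7,Y2),  tree(true,true) = tree(true,true).
Delete trivial equation h(zero) = h(zero).
Decompose tree/2: 7 = 7,  zero = Y2.
Delete trivial equation 7 = 7.
Bind Y2 := zero; no other remaining equation mentions Y2.
Delete trivial equation tree(true,true) = tree(true,true).
No equations remain and no clash or occurs-check failure arose, so a unifier exists.

YES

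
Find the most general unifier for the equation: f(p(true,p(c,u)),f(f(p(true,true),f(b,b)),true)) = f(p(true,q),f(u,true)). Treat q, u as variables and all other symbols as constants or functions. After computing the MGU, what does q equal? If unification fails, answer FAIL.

p(c,f(p(true,true),f(b,b)))

Decompose f/2: p(true,p(c,u)) = p(true,q),  f(f(p(true,true),f(b,b)),true) = f(u,true).
Decompose p/2: true = true,  p(c,u) = q.
Delete trivial equation true = true.
Bind q := p(c,u); no other remaining equation mentions q.
Decompose f/2: f(p(true,true),f(b,b)) = u,  true = true.
Bind u := f(p(true,true),f(b,b)); no other remaining equation mentions u. Substituting into the earlier binding gives q := p(c,f(p(true,true),f(b,b))).
Delete trivial equation true = true.
MGU = { q := p(c,f(p(true,true),f(b,b))), u := f(p(true,true),f(b,b)) }, so q := p(c,f(p(true,true),f(b,b))).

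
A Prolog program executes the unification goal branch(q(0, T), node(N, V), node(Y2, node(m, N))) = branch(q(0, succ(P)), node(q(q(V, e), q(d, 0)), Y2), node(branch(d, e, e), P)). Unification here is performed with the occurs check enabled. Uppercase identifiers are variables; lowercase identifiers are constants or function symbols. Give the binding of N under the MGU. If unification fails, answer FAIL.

q(q(branch(d, e, e), e), q(d, 0))

Decompose branch/3: q(0, T) = q(0, succ(P)),  node(N, V) = node(q(q(V, e), q(d, 0)), Y2),  node(Y2, node(m, N)) = node(branch(d, e, e), P).
Decompose q/2: 0 = 0,  T = succ(P).
Delete trivial equation 0 = 0.
Bind T := succ(P); no other remaining equation mentions T.
Decompose node/2: N = q(q(V, e), q(d, 0)),  V = Y2.
Bind N := q(q(V, e), q(d, 0)); substituting into the one remaining equation that mentions N gives: node(Y2, node(m, q(q(V, e), q(d, 0)))) = node(branch(d, e, e), P).
Bind V := Y2; substituting into the remaining equation gives: node(Y2, node(m, q(q(Y2, e), q(d, 0)))) = node(branch(d, e, e), P). Substituting into the earlier binding gives N := q(q(Y2, e), q(d, 0)).
Decompose node/2: Y2 = branch(d, e, e),  node(m, q(q(Y2, e), q(d, 0))) = P.
Bind Y2 := branch(d, e, e); substituting into the remaining equation gives: node(m, q(q(branch(d, e, e), e), q(d, 0))) = P. Substituting into the earlier bindings gives N := q(q(branch(d, e, e), e), q(d, 0)), V := branch(d, e, e).
Bind P := node(m, q(q(branch(d, e, e), e), q(d, 0))). Substituting into the earlier binding gives T := succ(node(m, q(q(branch(d, e, e), e), q(d, 0)))).
MGU = { T = succ(node(m, q(q(branch(d, e, e), e), q(d, 0)))), N = q(q(branch(d, e, e), e), q(d, 0)), V = branch(d, e, e), Y2 = branch(d, e, e), P = node(m, q(q(branch(d, e, e), e), q(d, 0))) }, so N = q(q(branch(d, e, e), e), q(d, 0)).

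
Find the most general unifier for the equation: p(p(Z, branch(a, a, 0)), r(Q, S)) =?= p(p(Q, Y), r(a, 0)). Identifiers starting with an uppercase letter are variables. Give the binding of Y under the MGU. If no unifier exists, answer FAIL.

branch(a, a, 0)

Decompose p/2: p(Z, branch(a, a, 0)) =?= p(Q, Y),  r(Q, S) =?= r(a, 0).
Decompose p/2: Z =?= Q,  branch(a, a, 0) =?= Y.
Bind Z := Q; no other remaining equation mentions Z.
Bind Y := branch(a, a, 0); no other remaining equation mentions Y.
Decompose r/2: Q =?= a,  S =?= 0.
Bind Q := a; no other remaining equation mentions Q. Substituting into the earlier binding gives Z := a.
Bind S := 0.
MGU = { Z -> a, Y -> branch(a, a, 0), Q -> a, S -> 0 }, so Y -> branch(a, a, 0).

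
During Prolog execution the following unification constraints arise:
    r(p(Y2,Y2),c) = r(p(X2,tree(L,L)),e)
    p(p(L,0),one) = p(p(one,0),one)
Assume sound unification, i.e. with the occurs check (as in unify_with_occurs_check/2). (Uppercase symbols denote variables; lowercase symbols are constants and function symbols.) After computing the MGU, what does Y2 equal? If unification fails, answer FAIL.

FAIL

Decompose r/2: p(Y2,Y2) = p(X2,tree(L,L)),  c = e.
Decompose p/2: Y2 = X2,  Y2 = tree(L,L).
Bind Y2 := X2; substituting into the one remaining equation that mentions Y2 gives: X2 = tree(L,L).
Bind X2 := tree(L,L); no other remaining equation mentions X2. Substituting into the earlier binding gives Y2 := tree(L,L).
Clash: constants c and e differ; no unifier exists.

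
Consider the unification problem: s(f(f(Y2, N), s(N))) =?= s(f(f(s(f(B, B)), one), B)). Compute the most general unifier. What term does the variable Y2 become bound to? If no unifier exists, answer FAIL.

Decompose s/1: f(f(Y2, N), s(N)) =?= f(f(s(f(B, B)), one), B).
Decompose f/2: f(Y2, N) =?= f(s(f(B, B)), one),  s(N) =?= B.
Decompose f/2: Y2 =?= s(f(B, B)),  N =?= one.
Bind Y2 := s(f(B, B)); no other remaining equation mentions Y2.
Bind N := one; substituting into the remaining equation gives: s(one) =?= B.
Bind B := s(one). Substituting into the earlier binding gives Y2 := s(f(s(one), s(one))).
MGU = { Y2 := s(f(s(one), s(one))), N := one, B := s(one) }, so Y2 := s(f(s(one), s(one))).

s(f(s(one), s(one)))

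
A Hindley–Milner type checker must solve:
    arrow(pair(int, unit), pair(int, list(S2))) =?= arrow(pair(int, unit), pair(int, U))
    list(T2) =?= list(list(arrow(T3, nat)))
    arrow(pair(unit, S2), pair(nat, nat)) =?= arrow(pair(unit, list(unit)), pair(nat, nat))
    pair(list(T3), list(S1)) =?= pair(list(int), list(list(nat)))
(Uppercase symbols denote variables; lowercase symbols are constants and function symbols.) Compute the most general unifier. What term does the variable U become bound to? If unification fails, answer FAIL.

list(list(unit))

Decompose arrow/2: pair(int, unit) =?= pair(int, unit),  pair(int, list(S2)) =?= pair(int, U).
Delete trivial equation pair(int, unit) =?= pair(int, unit).
Decompose pair/2: int =?= int,  list(S2) =?= U.
Delete trivial equation int =?= int.
Bind U := list(S2); no other remaining equation mentions U.
Decompose list/1: T2 =?= list(arrow(T3, nat)).
Bind T2 := list(arrow(T3, nat)); no other remaining equation mentions T2.
Decompose arrow/2: pair(unit, S2) =?= pair(unit, list(unit)),  pair(nat, nat) =?= pair(nat, nat).
Decompose pair/2: unit =?= unit,  S2 =?= list(unit).
Delete trivial equation unit =?= unit.
Bind S2 := list(unit); no other remaining equation mentions S2. Substituting into the earlier binding gives U := list(list(unit)).
Delete trivial equation pair(nat, nat) =?= pair(nat, nat).
Decompose pair/2: list(T3) =?= list(int),  list(S1) =?= list(list(nat)).
Decompose list/1: T3 =?= int.
Bind T3 := int; no other remaining equation mentions T3. Substituting into the earlier binding gives T2 := list(arrow(int, nat)).
Decompose list/1: S1 =?= list(nat).
Bind S1 := list(nat).
MGU = { U ↦ list(list(unit)), T2 ↦ list(arrow(int, nat)), S2 ↦ list(unit), T3 ↦ int, S1 ↦ list(nat) }, so U ↦ list(list(unit)).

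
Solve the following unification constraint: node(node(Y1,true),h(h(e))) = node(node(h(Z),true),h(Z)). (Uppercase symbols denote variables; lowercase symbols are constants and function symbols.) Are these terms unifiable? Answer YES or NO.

YES

Decompose node/2: node(Y1,true) = node(h(Z),true),  h(h(e)) = h(Z).
Decompose node/2: Y1 = h(Z),  true = true.
Bind Y1 := h(Z); no other remaining equation mentions Y1.
Delete trivial equation true = true.
Decompose h/1: h(e) = Z.
Bind Z := h(e). Substituting into the earlier binding gives Y1 := h(h(e)).
No equations remain and no clash or occurs-check failure arose, so a unifier exists.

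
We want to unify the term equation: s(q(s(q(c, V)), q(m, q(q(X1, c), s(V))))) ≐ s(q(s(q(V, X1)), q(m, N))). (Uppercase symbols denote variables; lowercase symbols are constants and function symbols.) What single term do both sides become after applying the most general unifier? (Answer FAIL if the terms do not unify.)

Decompose s/1: q(s(q(c, V)), q(m, q(q(X1, c), s(V)))) ≐ q(s(q(V, X1)), q(m, N)).
Decompose q/2: s(q(c, V)) ≐ s(q(V, X1)),  q(m, q(q(X1, c), s(V))) ≐ q(m, N).
Decompose s/1: q(c, V) ≐ q(V, X1).
Decompose q/2: c ≐ V,  V ≐ X1.
Bind V := c; substituting into the remaining equations gives: c ≐ X1,  q(m, q(q(X1, c), s(c))) ≐ q(m, N).
Bind X1 := c; substituting into the remaining equation gives: q(m, q(q(c, c), s(c))) ≐ q(m, N).
Decompose q/2: m ≐ m,  q(q(c, c), s(c)) ≐ N.
Delete trivial equation m ≐ m.
Bind N := q(q(c, c), s(c)).
Applying the MGU to either side gives s(q(s(q(c, c)), q(m, q(q(c, c), s(c))))).

s(q(s(q(c, c)), q(m, q(q(c, c), s(c)))))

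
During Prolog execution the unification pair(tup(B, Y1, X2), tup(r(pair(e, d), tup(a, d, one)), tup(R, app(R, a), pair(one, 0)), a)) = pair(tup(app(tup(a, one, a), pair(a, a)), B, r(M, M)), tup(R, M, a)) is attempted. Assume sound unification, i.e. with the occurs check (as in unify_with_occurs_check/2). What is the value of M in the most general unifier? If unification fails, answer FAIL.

Decompose pair/2: tup(B, Y1, X2) = tup(app(tup(a, one, a), pair(a, a)), B, r(M, M)),  tup(r(pair(e, d), tup(a, d, one)), tup(R, app(R, a), pair(one, 0)), a) = tup(R, M, a).
Decompose tup/3: B = app(tup(a, one, a), pair(a, a)),  Y1 = B,  X2 = r(M, M).
Bind B := app(tup(a, one, a), pair(a, a)); substituting into the one remaining equation that mentions B gives: Y1 = app(tup(a, one, a), pair(a, a)).
Bind Y1 := app(tup(a, one, a), pair(a, a)); no other remaining equation mentions Y1.
Bind X2 := r(M, M); no other remaining equation mentions X2.
Decompose tup/3: r(pair(e, d), tup(a, d, one)) = R,  tup(R, app(R, a), pair(one, 0)) = M,  a = a.
Bind R := r(pair(e, d), tup(a, d, one)); substituting into the one remaining equation that mentions R gives: tup(r(pair(e, d), tup(a, d, one)), app(r(pair(e, d), tup(a, d, one)), a), pair(one, 0)) = M.
Bind M := tup(r(pair(e, d), tup(a, d, one)), app(r(pair(e, d), tup(a, d, one)), a), pair(one, 0)); no other remaining equation mentions M. Substituting into the earlier binding gives X2 := r(tup(r(pair(e, d), tup(a, d, one)), app(r(pair(e, d), tup(a, d, one)), a), pair(one, 0)), tup(r(pair(e, d), tup(a, d, one)), app(r(pair(e, d), tup(a, d, one)), a), pair(one, 0))).
Delete trivial equation a = a.
MGU = { B = app(tup(a, one, a), pair(a, a)), Y1 = app(tup(a, one, a), pair(a, a)), X2 = r(tup(r(pair(e, d), tup(a, d, one)), app(r(pair(e, d), tup(a, d, one)), a), pair(one, 0)), tup(r(pair(e, d), tup(a, d, one)), app(r(pair(e, d), tup(a, d, one)), a), pair(one, 0))), R = r(pair(e, d), tup(a, d, one)), M = tup(r(pair(e, d), tup(a, d, one)), app(r(pair(e, d), tup(a, d, one)), a), pair(one, 0)) }, so M = tup(r(pair(e, d), tup(a, d, one)), app(r(pair(e, d), tup(a, d, one)), a), pair(one, 0)).

tup(r(pair(e, d), tup(a, d, one)), app(r(pair(e, d), tup(a, d, one)), a), pair(one, 0))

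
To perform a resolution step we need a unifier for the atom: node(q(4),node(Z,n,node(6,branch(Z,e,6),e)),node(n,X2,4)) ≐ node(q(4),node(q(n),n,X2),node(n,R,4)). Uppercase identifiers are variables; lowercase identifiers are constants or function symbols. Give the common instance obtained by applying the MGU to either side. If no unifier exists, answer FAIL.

Decompose node/3: q(4) ≐ q(4),  node(Z,n,node(6,branch(Z,e,6),e)) ≐ node(q(n),n,X2),  node(n,X2,4) ≐ node(n,R,4).
Delete trivial equation q(4) ≐ q(4).
Decompose node/3: Z ≐ q(n),  n ≐ n,  node(6,branch(Z,e,6),e) ≐ X2.
Bind Z := q(n); substituting into the one remaining equation that mentions Z gives: node(6,branch(q(n),e,6),e) ≐ X2.
Delete trivial equation n ≐ n.
Bind X2 := node(6,branch(q(n),e,6),e); substituting into the remaining equation gives: node(n,node(6,branch(q(n),e,6),e),4) ≐ node(n,R,4).
Decompose node/3: n ≐ n,  node(6,branch(q(n),e,6),e) ≐ R,  4 ≐ 4.
Delete trivial equation n ≐ n.
Bind R := node(6,branch(q(n),e,6),e); no other remaining equation mentions R.
Delete trivial equation 4 ≐ 4.
Applying the MGU to either side gives node(q(4),node(q(n),n,node(6,branch(q(n),e,6),e)),node(n,node(6,branch(q(n),e,6),e),4)).

node(q(4),node(q(n),n,node(6,branch(q(n),e,6),e)),node(n,node(6,branch(q(n),e,6),e),4))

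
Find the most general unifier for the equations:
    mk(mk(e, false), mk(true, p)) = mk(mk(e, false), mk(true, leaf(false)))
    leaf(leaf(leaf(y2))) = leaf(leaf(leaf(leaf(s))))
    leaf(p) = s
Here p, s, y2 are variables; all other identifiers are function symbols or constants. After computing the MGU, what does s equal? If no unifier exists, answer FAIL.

Decompose mk/2: mk(e, false) = mk(e, false),  mk(true, p) = mk(true, leaf(false)).
Delete trivial equation mk(e, false) = mk(e, false).
Decompose mk/2: true = true,  p = leaf(false).
Delete trivial equation true = true.
Bind p := leaf(false); substituting into the one remaining equation that mentions p gives: leaf(leaf(false)) = s.
Decompose leaf/1: leaf(leaf(y2)) = leaf(leaf(leaf(s))).
Decompose leaf/1: leaf(y2) = leaf(leaf(s)).
Decompose leaf/1: y2 = leaf(s).
Bind y2 := leaf(s); no other remaining equation mentions y2.
Bind s := leaf(leaf(false)). Substituting into the earlier binding gives y2 := leaf(leaf(leaf(false))).
MGU = { p ↦ leaf(false), y2 ↦ leaf(leaf(leaf(false))), s ↦ leaf(leaf(false)) }, so s ↦ leaf(leaf(false)).

leaf(leaf(false))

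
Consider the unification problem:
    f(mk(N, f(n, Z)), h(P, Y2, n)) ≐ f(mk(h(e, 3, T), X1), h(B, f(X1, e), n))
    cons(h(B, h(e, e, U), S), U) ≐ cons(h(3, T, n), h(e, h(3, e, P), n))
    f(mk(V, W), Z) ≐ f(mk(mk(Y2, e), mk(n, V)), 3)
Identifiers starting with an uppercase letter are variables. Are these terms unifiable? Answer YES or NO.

YES

Decompose f/2: mk(N, f(n, Z)) ≐ mk(h(e, 3, T), X1),  h(P, Y2, n) ≐ h(B, f(X1, e), n).
Decompose mk/2: N ≐ h(e, 3, T),  f(n, Z) ≐ X1.
Bind N := h(e, 3, T); no other remaining equation mentions N.
Bind X1 := f(n, Z); substituting into the one remaining equation that mentions X1 gives: h(P, Y2, n) ≐ h(B, f(f(n, Z), e), n).
Decompose h/3: P ≐ B,  Y2 ≐ f(f(n, Z), e),  n ≐ n.
Bind P := B; substituting into the one remaining equation that mentions P gives: cons(h(B, h(e, e, U), S), U) ≐ cons(h(3, T, n), h(e, h(3, e, B), n)).
Bind Y2 := f(f(n, Z), e); substituting into the one remaining equation that mentions Y2 gives: f(mk(V, W), Z) ≐ f(mk(mk(f(f(n, Z), e), e), mk(n, V)), 3).
Delete trivial equation n ≐ n.
Decompose cons/2: h(B, h(e, e, U), S) ≐ h(3, T, n),  U ≐ h(e, h(3, e, B), n).
Decompose h/3: B ≐ 3,  h(e, e, U) ≐ T,  S ≐ n.
Bind B := 3; substituting into the one remaining equation that mentions B gives: U ≐ h(e, h(3, e, 3), n). Substituting into the earlier binding gives P := 3.
Bind T := h(e, e, U); no other remaining equation mentions T. Substituting into the earlier binding gives N := h(e, 3, h(e, e, U)).
Bind S := n; no other remaining equation mentions S.
Bind U := h(e, h(3, e, 3), n); no other remaining equation mentions U. Substituting into the earlier bindings gives N := h(e, 3, h(e, e, h(e, h(3, e, 3), n))), T := h(e, e, h(e, h(3, e, 3), n)).
Decompose f/2: mk(V, W) ≐ mk(mk(f(f(n, Z), e), e), mk(n, V)),  Z ≐ 3.
Decompose mk/2: V ≐ mk(f(f(n, Z), e), e),  W ≐ mk(n, V).
Bind V := mk(f(f(n, Z), e), e); substituting into the one remaining equation that mentions V gives: W ≐ mk(n, mk(f(f(n, Z), e), e)).
Bind W := mk(n, mk(f(f(n, Z), e), e)); no other remaining equation mentions W.
Bind Z := 3. Substituting into the earlier bindings gives X1 := f(n, 3), Y2 := f(f(n, 3), e), V := mk(f(f(n, 3), e), e), W := mk(n, mk(f(f(n, 3), e), e)).
No equations remain and no clash or occurs-check failure arose, so a unifier exists.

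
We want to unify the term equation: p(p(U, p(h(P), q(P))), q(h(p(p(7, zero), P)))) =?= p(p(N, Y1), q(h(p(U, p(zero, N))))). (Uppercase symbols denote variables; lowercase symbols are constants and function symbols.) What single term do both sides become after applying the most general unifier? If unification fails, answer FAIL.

p(p(p(7, zero), p(h(p(zero, p(7, zero))), q(p(zero, p(7, zero))))), q(h(p(p(7, zero), p(zero, p(7, zero))))))

Decompose p/2: p(U, p(h(P), q(P))) =?= p(N, Y1),  q(h(p(p(7, zero), P))) =?= q(h(p(U, p(zero, N)))).
Decompose p/2: U =?= N,  p(h(P), q(P)) =?= Y1.
Bind U := N; substituting into the one remaining equation that mentions U gives: q(h(p(p(7, zero), P))) =?= q(h(p(N, p(zero, N)))).
Bind Y1 := p(h(P), q(P)); no other remaining equation mentions Y1.
Decompose q/1: h(p(p(7, zero), P)) =?= h(p(N, p(zero, N))).
Decompose h/1: p(p(7, zero), P) =?= p(N, p(zero, N)).
Decompose p/2: p(7, zero) =?= N,  P =?= p(zero, N).
Bind N := p(7, zero); substituting into the remaining equation gives: P =?= p(zero, p(7, zero)). Substituting into the earlier binding gives U := p(7, zero).
Bind P := p(zero, p(7, zero)). Substituting into the earlier binding gives Y1 := p(h(p(zero, p(7, zero))), q(p(zero, p(7, zero)))).
Applying the MGU to either side gives p(p(p(7, zero), p(h(p(zero, p(7, zero))), q(p(zero, p(7, zero))))), q(h(p(p(7, zero), p(zero, p(7, zero)))))).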